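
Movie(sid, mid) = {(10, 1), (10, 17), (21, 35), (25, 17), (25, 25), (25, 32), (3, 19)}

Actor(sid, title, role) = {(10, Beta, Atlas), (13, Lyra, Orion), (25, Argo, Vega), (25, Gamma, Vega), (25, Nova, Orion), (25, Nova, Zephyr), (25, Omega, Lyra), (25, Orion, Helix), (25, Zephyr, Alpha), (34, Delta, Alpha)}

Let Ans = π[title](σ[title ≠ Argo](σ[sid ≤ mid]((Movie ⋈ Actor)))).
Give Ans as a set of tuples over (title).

Natural join on sid: {(10, 1, Beta, Atlas), (10, 17, Beta, Atlas), (25, 17, Argo, Vega), (25, 17, Gamma, Vega), (25, 17, Nova, Orion), (25, 17, Nova, Zephyr), (25, 17, Omega, Lyra), (25, 17, Orion, Helix), (25, 17, Zephyr, Alpha), (25, 25, Argo, Vega), (25, 25, Gamma, Vega), (25, 25, Nova, Orion), (25, 25, Nova, Zephyr), (25, 25, Omega, Lyra), (25, 25, Orion, Helix), (25, 25, Zephyr, Alpha), (25, 32, Argo, Vega), (25, 32, Gamma, Vega), (25, 32, Nova, Orion), (25, 32, Nova, Zephyr), (25, 32, Omega, Lyra), (25, 32, Orion, Helix), (25, 32, Zephyr, Alpha)}
Selection sid ≤ mid: {(10, 17, Beta, Atlas), (25, 25, Argo, Vega), (25, 25, Gamma, Vega), (25, 25, Nova, Orion), (25, 25, Nova, Zephyr), (25, 25, Omega, Lyra), (25, 25, Orion, Helix), (25, 25, Zephyr, Alpha), (25, 32, Argo, Vega), (25, 32, Gamma, Vega), (25, 32, Nova, Orion), (25, 32, Nova, Zephyr), (25, 32, Omega, Lyra), (25, 32, Orion, Helix), (25, 32, Zephyr, Alpha)}
Selection title ≠ Argo: {(10, 17, Beta, Atlas), (25, 25, Gamma, Vega), (25, 25, Nova, Orion), (25, 25, Nova, Zephyr), (25, 25, Omega, Lyra), (25, 25, Orion, Helix), (25, 25, Zephyr, Alpha), (25, 32, Gamma, Vega), (25, 32, Nova, Orion), (25, 32, Nova, Zephyr), (25, 32, Omega, Lyra), (25, 32, Orion, Helix), (25, 32, Zephyr, Alpha)}
π_{title} gives {Beta, Gamma, Nova, Omega, Orion, Zephyr} (7 duplicate(s) eliminated).

{Beta, Gamma, Nova, Omega, Orion, Zephyr}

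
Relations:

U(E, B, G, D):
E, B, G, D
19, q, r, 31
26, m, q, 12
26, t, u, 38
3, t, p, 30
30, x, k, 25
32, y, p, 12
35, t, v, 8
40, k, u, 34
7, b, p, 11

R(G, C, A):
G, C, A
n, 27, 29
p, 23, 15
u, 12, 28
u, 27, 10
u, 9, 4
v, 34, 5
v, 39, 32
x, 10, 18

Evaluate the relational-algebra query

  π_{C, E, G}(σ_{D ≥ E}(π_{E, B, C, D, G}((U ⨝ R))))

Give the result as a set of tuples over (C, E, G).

U ⋈ R (natural join on G): {(26, t, u, 38, 12, 28), (26, t, u, 38, 27, 10), (26, t, u, 38, 9, 4), (3, t, p, 30, 23, 15), (32, y, p, 12, 23, 15), (35, t, v, 8, 34, 5), (35, t, v, 8, 39, 32), (40, k, u, 34, 12, 28), (40, k, u, 34, 27, 10), (40, k, u, 34, 9, 4), (7, b, p, 11, 23, 15)}
Keep only column(s) E, B, C, D, G: {(26, t, 12, 38, u), (26, t, 27, 38, u), (26, t, 9, 38, u), (3, t, 23, 30, p), (32, y, 23, 12, p), (35, t, 34, 8, v), (35, t, 39, 8, v), (40, k, 12, 34, u), (40, k, 27, 34, u), (40, k, 9, 34, u), (7, b, 23, 11, p)}
Selection D ≥ E: {(26, t, 12, 38, u), (26, t, 27, 38, u), (26, t, 9, 38, u), (3, t, 23, 30, p), (7, b, 23, 11, p)}
Keep only column(s) C, E, G: {(12, 26, u), (23, 3, p), (23, 7, p), (27, 26, u), (9, 26, u)}

{(12, 26, u), (23, 3, p), (23, 7, p), (27, 26, u), (9, 26, u)}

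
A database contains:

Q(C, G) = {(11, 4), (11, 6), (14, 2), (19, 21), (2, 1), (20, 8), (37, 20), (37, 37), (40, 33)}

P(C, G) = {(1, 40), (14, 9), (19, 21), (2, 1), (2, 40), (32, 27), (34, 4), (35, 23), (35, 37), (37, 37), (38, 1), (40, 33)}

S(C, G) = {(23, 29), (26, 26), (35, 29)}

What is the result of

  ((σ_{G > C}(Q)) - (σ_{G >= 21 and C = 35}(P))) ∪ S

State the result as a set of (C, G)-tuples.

{(19, 21), (23, 29), (26, 26), (35, 29)}

Apply σ_{G > C}; surviving tuples: {(19, 21)}
Apply σ_{G >= 21 and C = 35}; surviving tuples: {(35, 23), (35, 37)}
Taking the difference: {(19, 21)}
Taking the union: {(19, 21), (23, 29), (26, 26), (35, 29)}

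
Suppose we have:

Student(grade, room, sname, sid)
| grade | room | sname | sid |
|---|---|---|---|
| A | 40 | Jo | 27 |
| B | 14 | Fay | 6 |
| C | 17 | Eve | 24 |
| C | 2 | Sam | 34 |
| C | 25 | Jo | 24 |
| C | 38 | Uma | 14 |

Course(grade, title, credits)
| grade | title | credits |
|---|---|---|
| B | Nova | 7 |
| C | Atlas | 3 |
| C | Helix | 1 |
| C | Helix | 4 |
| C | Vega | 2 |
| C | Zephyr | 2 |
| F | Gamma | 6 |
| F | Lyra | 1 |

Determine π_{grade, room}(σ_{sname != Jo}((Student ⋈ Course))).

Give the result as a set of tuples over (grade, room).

Student ⋈ Course (natural join on grade): {(B, 14, Fay, 6, Nova, 7), (C, 17, Eve, 24, Atlas, 3), (C, 17, Eve, 24, Helix, 1), (C, 17, Eve, 24, Helix, 4), (C, 17, Eve, 24, Vega, 2), (C, 17, Eve, 24, Zephyr, 2), (C, 2, Sam, 34, Atlas, 3), (C, 2, Sam, 34, Helix, 1), (C, 2, Sam, 34, Helix, 4), (C, 2, Sam, 34, Vega, 2), (C, 2, Sam, 34, Zephyr, 2), (C, 25, Jo, 24, Atlas, 3), (C, 25, Jo, 24, Helix, 1), (C, 25, Jo, 24, Helix, 4), (C, 25, Jo, 24, Vega, 2), (C, 25, Jo, 24, Zephyr, 2), (C, 38, Uma, 14, Atlas, 3), (C, 38, Uma, 14, Helix, 1), (C, 38, Uma, 14, Helix, 4), (C, 38, Uma, 14, Vega, 2), (C, 38, Uma, 14, Zephyr, 2)}
Selection sname != Jo: {(B, 14, Fay, 6, Nova, 7), (C, 17, Eve, 24, Atlas, 3), (C, 17, Eve, 24, Helix, 1), (C, 17, Eve, 24, Helix, 4), (C, 17, Eve, 24, Vega, 2), (C, 17, Eve, 24, Zephyr, 2), (C, 2, Sam, 34, Atlas, 3), (C, 2, Sam, 34, Helix, 1), (C, 2, Sam, 34, Helix, 4), (C, 2, Sam, 34, Vega, 2), (C, 2, Sam, 34, Zephyr, 2), (C, 38, Uma, 14, Atlas, 3), (C, 38, Uma, 14, Helix, 1), (C, 38, Uma, 14, Helix, 4), (C, 38, Uma, 14, Vega, 2), (C, 38, Uma, 14, Zephyr, 2)}
Projecting to grade, room (12 duplicate(s) eliminated): {(B, 14), (C, 17), (C, 2), (C, 38)}

{(B, 14), (C, 17), (C, 2), (C, 38)}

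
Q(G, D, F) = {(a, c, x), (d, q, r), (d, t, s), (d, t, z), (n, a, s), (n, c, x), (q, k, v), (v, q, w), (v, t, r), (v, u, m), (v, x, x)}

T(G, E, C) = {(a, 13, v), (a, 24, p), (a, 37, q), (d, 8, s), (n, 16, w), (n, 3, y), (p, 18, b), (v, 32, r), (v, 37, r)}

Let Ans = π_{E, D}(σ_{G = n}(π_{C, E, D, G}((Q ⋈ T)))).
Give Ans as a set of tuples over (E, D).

{(16, a), (16, c), (3, a), (3, c)}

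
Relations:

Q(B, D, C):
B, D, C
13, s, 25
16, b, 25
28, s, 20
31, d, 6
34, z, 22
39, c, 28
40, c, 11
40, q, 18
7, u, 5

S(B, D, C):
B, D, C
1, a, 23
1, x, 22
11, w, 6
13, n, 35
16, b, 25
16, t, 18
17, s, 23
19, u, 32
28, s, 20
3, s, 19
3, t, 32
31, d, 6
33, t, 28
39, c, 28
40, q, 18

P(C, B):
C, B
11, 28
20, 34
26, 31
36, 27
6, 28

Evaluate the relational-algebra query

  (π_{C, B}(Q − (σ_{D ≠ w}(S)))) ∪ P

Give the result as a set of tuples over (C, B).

{(11, 28), (11, 40), (20, 34), (22, 34), (25, 13), (26, 31), (36, 27), (5, 7), (6, 28)}

Selection D ≠ w: {(1, a, 23), (1, x, 22), (13, n, 35), (16, b, 25), (16, t, 18), (17, s, 23), (19, u, 32), (28, s, 20), (3, s, 19), (3, t, 32), (31, d, 6), (33, t, 28), (39, c, 28), (40, q, 18)}
Set difference of the two operands is {(13, s, 25), (34, z, 22), (40, c, 11), (7, u, 5)}.
π_{C, B} gives {(11, 40), (22, 34), (25, 13), (5, 7)}.
Set union of the two operands is {(11, 28), (11, 40), (20, 34), (22, 34), (25, 13), (26, 31), (36, 27), (5, 7), (6, 28)}.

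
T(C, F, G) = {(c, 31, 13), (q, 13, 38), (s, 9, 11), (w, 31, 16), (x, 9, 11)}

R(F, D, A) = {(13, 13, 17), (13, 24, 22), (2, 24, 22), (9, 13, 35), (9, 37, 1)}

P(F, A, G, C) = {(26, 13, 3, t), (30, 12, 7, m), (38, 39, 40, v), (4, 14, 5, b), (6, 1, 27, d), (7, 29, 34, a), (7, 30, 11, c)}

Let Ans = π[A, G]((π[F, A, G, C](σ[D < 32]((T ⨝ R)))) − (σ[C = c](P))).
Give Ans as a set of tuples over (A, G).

{(17, 38), (22, 38), (35, 11)}

Joining T and R on F yields {(q, 13, 38, 13, 17), (q, 13, 38, 24, 22), (s, 9, 11, 13, 35), (s, 9, 11, 37, 1), (x, 9, 11, 13, 35), (x, 9, 11, 37, 1)}.
Filtering on D < 32 leaves {(q, 13, 38, 13, 17), (q, 13, 38, 24, 22), (s, 9, 11, 13, 35), (x, 9, 11, 13, 35)}.
Projecting to F, A, G, C: {(13, 17, 38, q), (13, 22, 38, q), (9, 35, 11, s), (9, 35, 11, x)}
Filtering on C = c leaves {(7, 30, 11, c)}.
Set difference of the two operands is {(13, 17, 38, q), (13, 22, 38, q), (9, 35, 11, s), (9, 35, 11, x)}.
Projecting to A, G (1 duplicate(s) eliminated): {(17, 38), (22, 38), (35, 11)}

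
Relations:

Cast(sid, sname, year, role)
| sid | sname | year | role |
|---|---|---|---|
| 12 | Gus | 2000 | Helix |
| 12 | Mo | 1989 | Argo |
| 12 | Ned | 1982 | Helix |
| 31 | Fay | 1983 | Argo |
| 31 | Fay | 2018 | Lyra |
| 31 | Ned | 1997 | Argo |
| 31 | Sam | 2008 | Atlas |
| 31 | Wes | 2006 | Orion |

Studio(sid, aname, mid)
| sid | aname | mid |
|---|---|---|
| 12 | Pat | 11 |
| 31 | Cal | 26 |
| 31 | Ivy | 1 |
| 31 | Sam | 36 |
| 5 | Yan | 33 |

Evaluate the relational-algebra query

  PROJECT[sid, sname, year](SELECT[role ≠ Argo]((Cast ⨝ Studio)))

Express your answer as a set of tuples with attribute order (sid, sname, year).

{(12, Gus, 2000), (12, Ned, 1982), (31, Fay, 2018), (31, Sam, 2008), (31, Wes, 2006)}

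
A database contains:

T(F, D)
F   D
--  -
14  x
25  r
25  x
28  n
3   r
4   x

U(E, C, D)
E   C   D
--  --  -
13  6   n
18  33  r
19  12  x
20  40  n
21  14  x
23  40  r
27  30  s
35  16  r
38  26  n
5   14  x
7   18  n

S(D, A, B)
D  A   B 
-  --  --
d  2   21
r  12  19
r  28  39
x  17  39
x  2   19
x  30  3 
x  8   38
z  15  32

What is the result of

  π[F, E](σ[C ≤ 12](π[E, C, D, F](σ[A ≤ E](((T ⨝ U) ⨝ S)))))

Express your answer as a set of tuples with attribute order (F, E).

Natural join on D: {(14, x, 19, 12), (14, x, 21, 14), (14, x, 5, 14), (25, r, 18, 33), (25, r, 23, 40), (25, r, 35, 16), (25, x, 19, 12), (25, x, 21, 14), (25, x, 5, 14), (28, n, 13, 6), (28, n, 20, 40), (28, n, 38, 26), (28, n, 7, 18), (3, r, 18, 33), (3, r, 23, 40), (3, r, 35, 16), (4, x, 19, 12), (4, x, 21, 14), (4, x, 5, 14)}
Natural join on D: {(14, x, 19, 12, 17, 39), (14, x, 19, 12, 2, 19), (14, x, 19, 12, 30, 3), (14, x, 19, 12, 8, 38), (14, x, 21, 14, 17, 39), (14, x, 21, 14, 2, 19), (14, x, 21, 14, 30, 3), (14, x, 21, 14, 8, 38), (14, x, 5, 14, 17, 39), (14, x, 5, 14, 2, 19), (14, x, 5, 14, 30, 3), (14, x, 5, 14, 8, 38), (25, r, 18, 33, 12, 19), (25, r, 18, 33, 28, 39), (25, r, 23, 40, 12, 19), (25, r, 23, 40, 28, 39), (25, r, 35, 16, 12, 19), (25, r, 35, 16, 28, 39), (25, x, 19, 12, 17, 39), (25, x, 19, 12, 2, 19), (25, x, 19, 12, 30, 3), (25, x, 19, 12, 8, 38), (25, x, 21, 14, 17, 39), (25, x, 21, 14, 2, 19), (25, x, 21, 14, 30, 3), (25, x, 21, 14, 8, 38), (25, x, 5, 14, 17, 39), (25, x, 5, 14, 2, 19), (25, x, 5, 14, 30, 3), (25, x, 5, 14, 8, 38), (3, r, 18, 33, 12, 19), (3, r, 18, 33, 28, 39), (3, r, 23, 40, 12, 19), (3, r, 23, 40, 28, 39), (3, r, 35, 16, 12, 19), (3, r, 35, 16, 28, 39), (4, x, 19, 12, 17, 39), (4, x, 19, 12, 2, 19), (4, x, 19, 12, 30, 3), (4, x, 19, 12, 8, 38), (4, x, 21, 14, 17, 39), (4, x, 21, 14, 2, 19), (4, x, 21, 14, 30, 3), (4, x, 21, 14, 8, 38), (4, x, 5, 14, 17, 39), (4, x, 5, 14, 2, 19), (4, x, 5, 14, 30, 3), (4, x, 5, 14, 8, 38)}
Apply σ_{A ≤ E}; surviving tuples: {(14, x, 19, 12, 17, 39), (14, x, 19, 12, 2, 19), (14, x, 19, 12, 8, 38), (14, x, 21, 14, 17, 39), (14, x, 21, 14, 2, 19), (14, x, 21, 14, 8, 38), (14, x, 5, 14, 2, 19), (25, r, 18, 33, 12, 19), (25, r, 23, 40, 12, 19), (25, r, 35, 16, 12, 19), (25, r, 35, 16, 28, 39), (25, x, 19, 12, 17, 39), (25, x, 19, 12, 2, 19), (25, x, 19, 12, 8, 38), (25, x, 21, 14, 17, 39), (25, x, 21, 14, 2, 19), (25, x, 21, 14, 8, 38), (25, x, 5, 14, 2, 19), (3, r, 18, 33, 12, 19), (3, r, 23, 40, 12, 19), (3, r, 35, 16, 12, 19), (3, r, 35, 16, 28, 39), (4, x, 19, 12, 17, 39), (4, x, 19, 12, 2, 19), (4, x, 19, 12, 8, 38), (4, x, 21, 14, 17, 39), (4, x, 21, 14, 2, 19), (4, x, 21, 14, 8, 38), (4, x, 5, 14, 2, 19)}
π_{E, C, D, F} gives {(18, 33, r, 25), (18, 33, r, 3), (19, 12, x, 14), (19, 12, x, 25), (19, 12, x, 4), (21, 14, x, 14), (21, 14, x, 25), (21, 14, x, 4), (23, 40, r, 25), (23, 40, r, 3), (35, 16, r, 25), (35, 16, r, 3), (5, 14, x, 14), (5, 14, x, 25), (5, 14, x, 4)} (14 duplicate(s) eliminated).
Apply σ_{C ≤ 12}; surviving tuples: {(19, 12, x, 14), (19, 12, x, 25), (19, 12, x, 4)}
π_{F, E} gives {(14, 19), (25, 19), (4, 19)}.

{(14, 19), (25, 19), (4, 19)}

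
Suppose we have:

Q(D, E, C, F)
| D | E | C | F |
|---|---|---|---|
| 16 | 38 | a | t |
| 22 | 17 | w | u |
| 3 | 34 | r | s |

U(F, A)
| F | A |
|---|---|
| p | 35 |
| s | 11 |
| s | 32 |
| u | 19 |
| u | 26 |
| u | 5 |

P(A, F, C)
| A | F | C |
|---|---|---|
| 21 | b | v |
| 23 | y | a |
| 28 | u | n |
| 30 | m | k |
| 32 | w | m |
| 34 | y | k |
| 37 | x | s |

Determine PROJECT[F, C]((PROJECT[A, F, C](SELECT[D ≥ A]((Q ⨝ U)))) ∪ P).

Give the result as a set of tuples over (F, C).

{(b, v), (m, k), (u, n), (u, w), (w, m), (x, s), (y, a), (y, k)}

Q ⋈ U (natural join on F): {(22, 17, w, u, 19), (22, 17, w, u, 26), (22, 17, w, u, 5), (3, 34, r, s, 11), (3, 34, r, s, 32)}
σ[D ≥ A]: keep tuples satisfying D ≥ A → {(22, 17, w, u, 19), (22, 17, w, u, 5)}
π_{A, F, C} gives {(19, u, w), (5, u, w)}.
Taking the union: {(19, u, w), (21, b, v), (23, y, a), (28, u, n), (30, m, k), (32, w, m), (34, y, k), (37, x, s), (5, u, w)}
π_{F, C} gives {(b, v), (m, k), (u, n), (u, w), (w, m), (x, s), (y, a), (y, k)} (1 duplicate(s) eliminated).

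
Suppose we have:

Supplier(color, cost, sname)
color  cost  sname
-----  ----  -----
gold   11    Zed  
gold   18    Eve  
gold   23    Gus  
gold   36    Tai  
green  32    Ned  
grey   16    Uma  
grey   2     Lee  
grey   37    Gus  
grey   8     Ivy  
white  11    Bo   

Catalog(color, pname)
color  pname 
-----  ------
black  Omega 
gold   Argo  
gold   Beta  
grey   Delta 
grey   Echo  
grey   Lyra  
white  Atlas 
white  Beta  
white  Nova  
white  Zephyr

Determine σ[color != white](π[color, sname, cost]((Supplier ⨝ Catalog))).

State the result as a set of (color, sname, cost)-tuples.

{(gold, Eve, 18), (gold, Gus, 23), (gold, Tai, 36), (gold, Zed, 11), (grey, Gus, 37), (grey, Ivy, 8), (grey, Lee, 2), (grey, Uma, 16)}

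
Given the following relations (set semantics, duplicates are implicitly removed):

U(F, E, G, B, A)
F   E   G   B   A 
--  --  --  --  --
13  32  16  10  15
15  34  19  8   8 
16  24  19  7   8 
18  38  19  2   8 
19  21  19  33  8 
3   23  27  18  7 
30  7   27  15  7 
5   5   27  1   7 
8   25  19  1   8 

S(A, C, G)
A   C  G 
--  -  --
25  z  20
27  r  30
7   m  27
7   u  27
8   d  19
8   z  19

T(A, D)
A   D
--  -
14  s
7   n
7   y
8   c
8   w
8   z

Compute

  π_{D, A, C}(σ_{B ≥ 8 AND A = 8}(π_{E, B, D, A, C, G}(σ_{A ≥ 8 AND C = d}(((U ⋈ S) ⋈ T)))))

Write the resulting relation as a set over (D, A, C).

U ⋈ S (natural join on G, A): {(15, 34, 19, 8, 8, d), (15, 34, 19, 8, 8, z), (16, 24, 19, 7, 8, d), (16, 24, 19, 7, 8, z), (18, 38, 19, 2, 8, d), (18, 38, 19, 2, 8, z), (19, 21, 19, 33, 8, d), (19, 21, 19, 33, 8, z), (3, 23, 27, 18, 7, m), (3, 23, 27, 18, 7, u), (30, 7, 27, 15, 7, m), (30, 7, 27, 15, 7, u), (5, 5, 27, 1, 7, m), (5, 5, 27, 1, 7, u), (8, 25, 19, 1, 8, d), (8, 25, 19, 1, 8, z)}
(U ⋈ S) ⋈ T (natural join on A): {(15, 34, 19, 8, 8, d, c), (15, 34, 19, 8, 8, d, w), (15, 34, 19, 8, 8, d, z), (15, 34, 19, 8, 8, z, c), (15, 34, 19, 8, 8, z, w), (15, 34, 19, 8, 8, z, z), (16, 24, 19, 7, 8, d, c), (16, 24, 19, 7, 8, d, w), (16, 24, 19, 7, 8, d, z), (16, 24, 19, 7, 8, z, c), (16, 24, 19, 7, 8, z, w), (16, 24, 19, 7, 8, z, z), (18, 38, 19, 2, 8, d, c), (18, 38, 19, 2, 8, d, w), (18, 38, 19, 2, 8, d, z), (18, 38, 19, 2, 8, z, c), (18, 38, 19, 2, 8, z, w), (18, 38, 19, 2, 8, z, z), (19, 21, 19, 33, 8, d, c), (19, 21, 19, 33, 8, d, w), (19, 21, 19, 33, 8, d, z), (19, 21, 19, 33, 8, z, c), (19, 21, 19, 33, 8, z, w), (19, 21, 19, 33, 8, z, z), (3, 23, 27, 18, 7, m, n), (3, 23, 27, 18, 7, m, y), (3, 23, 27, 18, 7, u, n), (3, 23, 27, 18, 7, u, y), (30, 7, 27, 15, 7, m, n), (30, 7, 27, 15, 7, m, y), (30, 7, 27, 15, 7, u, n), (30, 7, 27, 15, 7, u, y), (5, 5, 27, 1, 7, m, n), (5, 5, 27, 1, 7, m, y), (5, 5, 27, 1, 7, u, n), (5, 5, 27, 1, 7, u, y), (8, 25, 19, 1, 8, d, c), (8, 25, 19, 1, 8, d, w), (8, 25, 19, 1, 8, d, z), (8, 25, 19, 1, 8, z, c), (8, 25, 19, 1, 8, z, w), (8, 25, 19, 1, 8, z, z)}
Selection A ≥ 8 AND C = d: {(15, 34, 19, 8, 8, d, c), (15, 34, 19, 8, 8, d, w), (15, 34, 19, 8, 8, d, z), (16, 24, 19, 7, 8, d, c), (16, 24, 19, 7, 8, d, w), (16, 24, 19, 7, 8, d, z), (18, 38, 19, 2, 8, d, c), (18, 38, 19, 2, 8, d, w), (18, 38, 19, 2, 8, d, z), (19, 21, 19, 33, 8, d, c), (19, 21, 19, 33, 8, d, w), (19, 21, 19, 33, 8, d, z), (8, 25, 19, 1, 8, d, c), (8, 25, 19, 1, 8, d, w), (8, 25, 19, 1, 8, d, z)}
π_{E, B, D, A, C, G} gives {(21, 33, c, 8, d, 19), (21, 33, w, 8, d, 19), (21, 33, z, 8, d, 19), (24, 7, c, 8, d, 19), (24, 7, w, 8, d, 19), (24, 7, z, 8, d, 19), (25, 1, c, 8, d, 19), (25, 1, w, 8, d, 19), (25, 1, z, 8, d, 19), (34, 8, c, 8, d, 19), (34, 8, w, 8, d, 19), (34, 8, z, 8, d, 19), (38, 2, c, 8, d, 19), (38, 2, w, 8, d, 19), (38, 2, z, 8, d, 19)}.
Selection B ≥ 8 AND A = 8: {(21, 33, c, 8, d, 19), (21, 33, w, 8, d, 19), (21, 33, z, 8, d, 19), (34, 8, c, 8, d, 19), (34, 8, w, 8, d, 19), (34, 8, z, 8, d, 19)}
π_{D, A, C} gives {(c, 8, d), (w, 8, d), (z, 8, d)} (3 duplicate(s) eliminated).

{(c, 8, d), (w, 8, d), (z, 8, d)}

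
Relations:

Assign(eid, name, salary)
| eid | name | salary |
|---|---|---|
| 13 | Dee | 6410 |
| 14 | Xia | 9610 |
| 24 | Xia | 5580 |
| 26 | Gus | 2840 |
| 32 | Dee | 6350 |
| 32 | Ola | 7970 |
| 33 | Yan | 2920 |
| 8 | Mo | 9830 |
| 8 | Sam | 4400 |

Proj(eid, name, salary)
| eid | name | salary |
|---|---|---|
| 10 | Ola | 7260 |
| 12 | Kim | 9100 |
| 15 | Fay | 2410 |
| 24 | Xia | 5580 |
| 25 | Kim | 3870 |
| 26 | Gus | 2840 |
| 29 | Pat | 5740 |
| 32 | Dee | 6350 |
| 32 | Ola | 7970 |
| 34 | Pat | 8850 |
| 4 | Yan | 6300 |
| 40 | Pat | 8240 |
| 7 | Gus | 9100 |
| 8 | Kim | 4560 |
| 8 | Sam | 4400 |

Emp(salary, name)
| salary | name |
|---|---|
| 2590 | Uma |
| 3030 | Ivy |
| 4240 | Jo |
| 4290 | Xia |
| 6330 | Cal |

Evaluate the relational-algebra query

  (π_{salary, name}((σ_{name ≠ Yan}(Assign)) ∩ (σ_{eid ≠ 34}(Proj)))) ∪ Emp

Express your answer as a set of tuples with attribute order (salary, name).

σ[name ≠ Yan]: keep tuples satisfying name ≠ Yan → {(13, Dee, 6410), (14, Xia, 9610), (24, Xia, 5580), (26, Gus, 2840), (32, Dee, 6350), (32, Ola, 7970), (8, Mo, 9830), (8, Sam, 4400)}
σ[eid ≠ 34]: keep tuples satisfying eid ≠ 34 → {(10, Ola, 7260), (12, Kim, 9100), (15, Fay, 2410), (24, Xia, 5580), (25, Kim, 3870), (26, Gus, 2840), (29, Pat, 5740), (32, Dee, 6350), (32, Ola, 7970), (4, Yan, 6300), (40, Pat, 8240), (7, Gus, 9100), (8, Kim, 4560), (8, Sam, 4400)}
Taking the intersection: {(24, Xia, 5580), (26, Gus, 2840), (32, Dee, 6350), (32, Ola, 7970), (8, Sam, 4400)}
Projecting to salary, name: {(2840, Gus), (4400, Sam), (5580, Xia), (6350, Dee), (7970, Ola)}
Taking the union: {(2590, Uma), (2840, Gus), (3030, Ivy), (4240, Jo), (4290, Xia), (4400, Sam), (5580, Xia), (6330, Cal), (6350, Dee), (7970, Ola)}

{(2590, Uma), (2840, Gus), (3030, Ivy), (4240, Jo), (4290, Xia), (4400, Sam), (5580, Xia), (6330, Cal), (6350, Dee), (7970, Ola)}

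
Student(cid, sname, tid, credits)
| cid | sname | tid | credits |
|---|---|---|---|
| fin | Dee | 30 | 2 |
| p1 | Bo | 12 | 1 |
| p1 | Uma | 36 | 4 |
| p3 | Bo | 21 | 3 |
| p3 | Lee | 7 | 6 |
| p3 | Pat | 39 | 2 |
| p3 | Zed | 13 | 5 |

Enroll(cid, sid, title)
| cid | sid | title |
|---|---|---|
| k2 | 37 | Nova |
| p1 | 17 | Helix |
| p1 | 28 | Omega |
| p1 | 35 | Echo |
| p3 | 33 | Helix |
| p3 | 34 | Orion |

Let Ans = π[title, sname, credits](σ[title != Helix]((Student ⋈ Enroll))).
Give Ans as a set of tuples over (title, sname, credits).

{(Echo, Bo, 1), (Echo, Uma, 4), (Omega, Bo, 1), (Omega, Uma, 4), (Orion, Bo, 3), (Orion, Lee, 6), (Orion, Pat, 2), (Orion, Zed, 5)}

Joining Student and Enroll on cid yields {(p1, Bo, 12, 1, 17, Helix), (p1, Bo, 12, 1, 28, Omega), (p1, Bo, 12, 1, 35, Echo), (p1, Uma, 36, 4, 17, Helix), (p1, Uma, 36, 4, 28, Omega), (p1, Uma, 36, 4, 35, Echo), (p3, Bo, 21, 3, 33, Helix), (p3, Bo, 21, 3, 34, Orion), (p3, Lee, 7, 6, 33, Helix), (p3, Lee, 7, 6, 34, Orion), (p3, Pat, 39, 2, 33, Helix), (p3, Pat, 39, 2, 34, Orion), (p3, Zed, 13, 5, 33, Helix), (p3, Zed, 13, 5, 34, Orion)}.
σ[title != Helix]: keep tuples satisfying title != Helix → {(p1, Bo, 12, 1, 28, Omega), (p1, Bo, 12, 1, 35, Echo), (p1, Uma, 36, 4, 28, Omega), (p1, Uma, 36, 4, 35, Echo), (p3, Bo, 21, 3, 34, Orion), (p3, Lee, 7, 6, 34, Orion), (p3, Pat, 39, 2, 34, Orion), (p3, Zed, 13, 5, 34, Orion)}
π_{title, sname, credits} gives {(Echo, Bo, 1), (Echo, Uma, 4), (Omega, Bo, 1), (Omega, Uma, 4), (Orion, Bo, 3), (Orion, Lee, 6), (Orion, Pat, 2), (Orion, Zed, 5)}.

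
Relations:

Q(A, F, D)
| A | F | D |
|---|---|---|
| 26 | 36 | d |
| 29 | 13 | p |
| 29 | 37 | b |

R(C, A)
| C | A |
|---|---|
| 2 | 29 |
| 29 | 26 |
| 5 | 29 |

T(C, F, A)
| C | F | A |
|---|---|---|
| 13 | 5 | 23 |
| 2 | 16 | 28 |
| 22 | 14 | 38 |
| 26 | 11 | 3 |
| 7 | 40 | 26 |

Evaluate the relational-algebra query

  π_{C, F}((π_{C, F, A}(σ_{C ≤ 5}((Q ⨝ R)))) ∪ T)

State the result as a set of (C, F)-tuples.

{(13, 5), (2, 13), (2, 16), (2, 37), (22, 14), (26, 11), (5, 13), (5, 37), (7, 40)}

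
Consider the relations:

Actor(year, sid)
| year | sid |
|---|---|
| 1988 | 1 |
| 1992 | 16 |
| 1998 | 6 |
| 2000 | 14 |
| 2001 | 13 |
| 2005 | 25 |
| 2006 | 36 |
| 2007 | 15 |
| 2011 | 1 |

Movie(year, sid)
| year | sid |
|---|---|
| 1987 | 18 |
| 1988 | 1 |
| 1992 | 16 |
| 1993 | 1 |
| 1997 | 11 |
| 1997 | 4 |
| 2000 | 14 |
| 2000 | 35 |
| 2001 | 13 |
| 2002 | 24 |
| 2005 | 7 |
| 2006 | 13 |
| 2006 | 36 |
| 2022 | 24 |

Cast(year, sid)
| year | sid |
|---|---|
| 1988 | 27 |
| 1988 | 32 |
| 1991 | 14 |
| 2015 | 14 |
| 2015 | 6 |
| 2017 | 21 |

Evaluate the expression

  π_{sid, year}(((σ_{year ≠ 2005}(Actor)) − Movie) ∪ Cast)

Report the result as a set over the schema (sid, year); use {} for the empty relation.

{(1, 2011), (14, 1991), (14, 2015), (15, 2007), (21, 2017), (27, 1988), (32, 1988), (6, 1998), (6, 2015)}

Selection year ≠ 2005: {(1988, 1), (1992, 16), (1998, 6), (2000, 14), (2001, 13), (2006, 36), (2007, 15), (2011, 1)}
Taking the difference: {(1998, 6), (2007, 15), (2011, 1)}
Taking the union: {(1988, 27), (1988, 32), (1991, 14), (1998, 6), (2007, 15), (2011, 1), (2015, 14), (2015, 6), (2017, 21)}
Keep only column(s) sid, year: {(1, 2011), (14, 1991), (14, 2015), (15, 2007), (21, 2017), (27, 1988), (32, 1988), (6, 1998), (6, 2015)}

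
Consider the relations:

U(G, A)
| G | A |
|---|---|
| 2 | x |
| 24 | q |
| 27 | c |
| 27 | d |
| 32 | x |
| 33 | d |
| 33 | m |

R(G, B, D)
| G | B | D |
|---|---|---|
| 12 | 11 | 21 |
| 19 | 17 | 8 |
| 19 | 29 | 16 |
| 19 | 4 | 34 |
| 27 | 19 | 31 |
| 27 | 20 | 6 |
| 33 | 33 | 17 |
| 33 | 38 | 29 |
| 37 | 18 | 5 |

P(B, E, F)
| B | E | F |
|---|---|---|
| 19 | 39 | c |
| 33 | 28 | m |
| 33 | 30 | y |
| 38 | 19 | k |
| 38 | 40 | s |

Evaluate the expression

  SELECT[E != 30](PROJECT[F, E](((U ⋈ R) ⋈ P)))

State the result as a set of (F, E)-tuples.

{(c, 39), (k, 19), (m, 28), (s, 40)}

U ⋈ R (natural join on G): {(27, c, 19, 31), (27, c, 20, 6), (27, d, 19, 31), (27, d, 20, 6), (33, d, 33, 17), (33, d, 38, 29), (33, m, 33, 17), (33, m, 38, 29)}
(U ⋈ R) ⋈ P (natural join on B): {(27, c, 19, 31, 39, c), (27, d, 19, 31, 39, c), (33, d, 33, 17, 28, m), (33, d, 33, 17, 30, y), (33, d, 38, 29, 19, k), (33, d, 38, 29, 40, s), (33, m, 33, 17, 28, m), (33, m, 33, 17, 30, y), (33, m, 38, 29, 19, k), (33, m, 38, 29, 40, s)}
π[F, E]: project onto (F, E) (5 duplicate(s) eliminated) → {(c, 39), (k, 19), (m, 28), (s, 40), (y, 30)}
Selection E != 30: {(c, 39), (k, 19), (m, 28), (s, 40)}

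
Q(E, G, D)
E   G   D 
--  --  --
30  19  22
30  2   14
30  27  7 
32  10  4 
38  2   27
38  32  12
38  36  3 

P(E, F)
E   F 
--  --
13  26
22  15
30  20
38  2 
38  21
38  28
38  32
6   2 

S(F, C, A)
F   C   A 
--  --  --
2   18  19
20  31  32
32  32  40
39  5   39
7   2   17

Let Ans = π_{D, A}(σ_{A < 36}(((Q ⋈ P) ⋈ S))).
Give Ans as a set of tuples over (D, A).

{(12, 19), (14, 32), (22, 32), (27, 19), (3, 19), (7, 32)}

Natural join on E: {(30, 19, 22, 20), (30, 2, 14, 20), (30, 27, 7, 20), (38, 2, 27, 2), (38, 2, 27, 21), (38, 2, 27, 28), (38, 2, 27, 32), (38, 32, 12, 2), (38, 32, 12, 21), (38, 32, 12, 28), (38, 32, 12, 32), (38, 36, 3, 2), (38, 36, 3, 21), (38, 36, 3, 28), (38, 36, 3, 32)}
Natural join on F: {(30, 19, 22, 20, 31, 32), (30, 2, 14, 20, 31, 32), (30, 27, 7, 20, 31, 32), (38, 2, 27, 2, 18, 19), (38, 2, 27, 32, 32, 40), (38, 32, 12, 2, 18, 19), (38, 32, 12, 32, 32, 40), (38, 36, 3, 2, 18, 19), (38, 36, 3, 32, 32, 40)}
σ[A < 36]: keep tuples satisfying A < 36 → {(30, 19, 22, 20, 31, 32), (30, 2, 14, 20, 31, 32), (30, 27, 7, 20, 31, 32), (38, 2, 27, 2, 18, 19), (38, 32, 12, 2, 18, 19), (38, 36, 3, 2, 18, 19)}
Projecting to D, A: {(12, 19), (14, 32), (22, 32), (27, 19), (3, 19), (7, 32)}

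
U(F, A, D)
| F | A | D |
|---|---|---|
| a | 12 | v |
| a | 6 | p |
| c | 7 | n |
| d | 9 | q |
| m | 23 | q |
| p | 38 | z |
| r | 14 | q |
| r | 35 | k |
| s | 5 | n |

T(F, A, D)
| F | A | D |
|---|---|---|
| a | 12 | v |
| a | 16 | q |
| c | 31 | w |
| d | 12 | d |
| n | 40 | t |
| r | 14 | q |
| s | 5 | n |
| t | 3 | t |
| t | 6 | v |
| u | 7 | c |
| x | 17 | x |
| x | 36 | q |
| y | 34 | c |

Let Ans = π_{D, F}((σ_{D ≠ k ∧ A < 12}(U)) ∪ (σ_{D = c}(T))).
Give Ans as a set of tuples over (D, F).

{(c, u), (c, y), (n, c), (n, s), (p, a), (q, d)}

σ[D ≠ k ∧ A < 12]: keep tuples satisfying D ≠ k ∧ A < 12 → {(a, 6, p), (c, 7, n), (d, 9, q), (s, 5, n)}
σ[D = c]: keep tuples satisfying D = c → {(u, 7, c), (y, 34, c)}
Set union of the two operands is {(a, 6, p), (c, 7, n), (d, 9, q), (s, 5, n), (u, 7, c), (y, 34, c)}.
π[D, F]: project onto (D, F) → {(c, u), (c, y), (n, c), (n, s), (p, a), (q, d)}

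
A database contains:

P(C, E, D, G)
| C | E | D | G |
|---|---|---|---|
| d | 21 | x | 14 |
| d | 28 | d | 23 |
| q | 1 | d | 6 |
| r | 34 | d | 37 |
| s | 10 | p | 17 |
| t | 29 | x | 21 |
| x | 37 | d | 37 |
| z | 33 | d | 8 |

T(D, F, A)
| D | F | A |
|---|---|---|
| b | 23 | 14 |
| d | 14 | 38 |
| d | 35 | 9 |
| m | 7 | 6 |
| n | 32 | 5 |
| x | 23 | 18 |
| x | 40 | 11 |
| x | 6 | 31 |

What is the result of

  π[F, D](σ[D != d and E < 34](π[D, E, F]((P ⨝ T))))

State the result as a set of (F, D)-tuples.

{(23, x), (40, x), (6, x)}

P ⋈ T (natural join on D): {(d, 21, x, 14, 23, 18), (d, 21, x, 14, 40, 11), (d, 21, x, 14, 6, 31), (d, 28, d, 23, 14, 38), (d, 28, d, 23, 35, 9), (q, 1, d, 6, 14, 38), (q, 1, d, 6, 35, 9), (r, 34, d, 37, 14, 38), (r, 34, d, 37, 35, 9), (t, 29, x, 21, 23, 18), (t, 29, x, 21, 40, 11), (t, 29, x, 21, 6, 31), (x, 37, d, 37, 14, 38), (x, 37, d, 37, 35, 9), (z, 33, d, 8, 14, 38), (z, 33, d, 8, 35, 9)}
Projecting to D, E, F: {(d, 1, 14), (d, 1, 35), (d, 28, 14), (d, 28, 35), (d, 33, 14), (d, 33, 35), (d, 34, 14), (d, 34, 35), (d, 37, 14), (d, 37, 35), (x, 21, 23), (x, 21, 40), (x, 21, 6), (x, 29, 23), (x, 29, 40), (x, 29, 6)}
Selection D != d and E < 34: {(x, 21, 23), (x, 21, 40), (x, 21, 6), (x, 29, 23), (x, 29, 40), (x, 29, 6)}
Projecting to F, D (3 duplicate(s) eliminated): {(23, x), (40, x), (6, x)}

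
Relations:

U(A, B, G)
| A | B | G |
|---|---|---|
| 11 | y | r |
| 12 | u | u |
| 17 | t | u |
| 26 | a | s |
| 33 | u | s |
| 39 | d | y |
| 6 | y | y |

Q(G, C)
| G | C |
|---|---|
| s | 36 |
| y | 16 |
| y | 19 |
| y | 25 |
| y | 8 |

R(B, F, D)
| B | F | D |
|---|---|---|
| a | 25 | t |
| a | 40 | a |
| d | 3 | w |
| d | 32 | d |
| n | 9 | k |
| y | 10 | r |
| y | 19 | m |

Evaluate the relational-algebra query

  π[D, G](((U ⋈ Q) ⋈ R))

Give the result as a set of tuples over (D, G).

{(a, s), (d, y), (m, y), (r, y), (t, s), (w, y)}

U ⋈ Q (natural join on G): {(26, a, s, 36), (33, u, s, 36), (39, d, y, 16), (39, d, y, 19), (39, d, y, 25), (39, d, y, 8), (6, y, y, 16), (6, y, y, 19), (6, y, y, 25), (6, y, y, 8)}
(U ⋈ Q) ⋈ R (natural join on B): {(26, a, s, 36, 25, t), (26, a, s, 36, 40, a), (39, d, y, 16, 3, w), (39, d, y, 16, 32, d), (39, d, y, 19, 3, w), (39, d, y, 19, 32, d), (39, d, y, 25, 3, w), (39, d, y, 25, 32, d), (39, d, y, 8, 3, w), (39, d, y, 8, 32, d), (6, y, y, 16, 10, r), (6, y, y, 16, 19, m), (6, y, y, 19, 10, r), (6, y, y, 19, 19, m), (6, y, y, 25, 10, r), (6, y, y, 25, 19, m), (6, y, y, 8, 10, r), (6, y, y, 8, 19, m)}
π[D, G]: project onto (D, G) (12 duplicate(s) eliminated) → {(a, s), (d, y), (m, y), (r, y), (t, s), (w, y)}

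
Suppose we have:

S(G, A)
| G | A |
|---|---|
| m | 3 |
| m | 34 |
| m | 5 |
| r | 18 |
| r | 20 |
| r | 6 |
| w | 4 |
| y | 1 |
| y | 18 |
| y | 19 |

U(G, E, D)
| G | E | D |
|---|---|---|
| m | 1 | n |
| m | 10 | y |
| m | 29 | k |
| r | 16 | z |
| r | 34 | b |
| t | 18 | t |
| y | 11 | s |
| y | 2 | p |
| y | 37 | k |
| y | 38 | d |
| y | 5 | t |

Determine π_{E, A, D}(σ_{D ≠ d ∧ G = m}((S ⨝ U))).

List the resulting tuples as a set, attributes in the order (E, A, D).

{(1, 3, n), (1, 34, n), (1, 5, n), (10, 3, y), (10, 34, y), (10, 5, y), (29, 3, k), (29, 34, k), (29, 5, k)}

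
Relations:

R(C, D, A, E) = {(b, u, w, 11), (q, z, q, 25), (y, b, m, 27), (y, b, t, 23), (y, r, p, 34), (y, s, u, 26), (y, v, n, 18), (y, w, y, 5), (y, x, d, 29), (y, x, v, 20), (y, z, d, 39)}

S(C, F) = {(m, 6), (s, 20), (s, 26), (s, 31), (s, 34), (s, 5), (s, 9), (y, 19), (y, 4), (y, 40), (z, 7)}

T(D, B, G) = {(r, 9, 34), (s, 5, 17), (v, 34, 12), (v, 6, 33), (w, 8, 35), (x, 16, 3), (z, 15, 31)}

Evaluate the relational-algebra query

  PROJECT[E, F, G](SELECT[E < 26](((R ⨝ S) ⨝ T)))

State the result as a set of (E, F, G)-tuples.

Natural join on C: {(y, b, m, 27, 19), (y, b, m, 27, 4), (y, b, m, 27, 40), (y, b, t, 23, 19), (y, b, t, 23, 4), (y, b, t, 23, 40), (y, r, p, 34, 19), (y, r, p, 34, 4), (y, r, p, 34, 40), (y, s, u, 26, 19), (y, s, u, 26, 4), (y, s, u, 26, 40), (y, v, n, 18, 19), (y, v, n, 18, 4), (y, v, n, 18, 40), (y, w, y, 5, 19), (y, w, y, 5, 4), (y, w, y, 5, 40), (y, x, d, 29, 19), (y, x, d, 29, 4), (y, x, d, 29, 40), (y, x, v, 20, 19), (y, x, v, 20, 4), (y, x, v, 20, 40), (y, z, d, 39, 19), (y, z, d, 39, 4), (y, z, d, 39, 40)}
Natural join on D: {(y, r, p, 34, 19, 9, 34), (y, r, p, 34, 4, 9, 34), (y, r, p, 34, 40, 9, 34), (y, s, u, 26, 19, 5, 17), (y, s, u, 26, 4, 5, 17), (y, s, u, 26, 40, 5, 17), (y, v, n, 18, 19, 34, 12), (y, v, n, 18, 19, 6, 33), (y, v, n, 18, 4, 34, 12), (y, v, n, 18, 4, 6, 33), (y, v, n, 18, 40, 34, 12), (y, v, n, 18, 40, 6, 33), (y, w, y, 5, 19, 8, 35), (y, w, y, 5, 4, 8, 35), (y, w, y, 5, 40, 8, 35), (y, x, d, 29, 19, 16, 3), (y, x, d, 29, 4, 16, 3), (y, x, d, 29, 40, 16, 3), (y, x, v, 20, 19, 16, 3), (y, x, v, 20, 4, 16, 3), (y, x, v, 20, 40, 16, 3), (y, z, d, 39, 19, 15, 31), (y, z, d, 39, 4, 15, 31), (y, z, d, 39, 40, 15, 31)}
Selection E < 26: {(y, v, n, 18, 19, 34, 12), (y, v, n, 18, 19, 6, 33), (y, v, n, 18, 4, 34, 12), (y, v, n, 18, 4, 6, 33), (y, v, n, 18, 40, 34, 12), (y, v, n, 18, 40, 6, 33), (y, w, y, 5, 19, 8, 35), (y, w, y, 5, 4, 8, 35), (y, w, y, 5, 40, 8, 35), (y, x, v, 20, 19, 16, 3), (y, x, v, 20, 4, 16, 3), (y, x, v, 20, 40, 16, 3)}
π_{E, F, G} gives {(18, 19, 12), (18, 19, 33), (18, 4, 12), (18, 4, 33), (18, 40, 12), (18, 40, 33), (20, 19, 3), (20, 4, 3), (20, 40, 3), (5, 19, 35), (5, 4, 35), (5, 40, 35)}.

{(18, 19, 12), (18, 19, 33), (18, 4, 12), (18, 4, 33), (18, 40, 12), (18, 40, 33), (20, 19, 3), (20, 4, 3), (20, 40, 3), (5, 19, 35), (5, 4, 35), (5, 40, 35)}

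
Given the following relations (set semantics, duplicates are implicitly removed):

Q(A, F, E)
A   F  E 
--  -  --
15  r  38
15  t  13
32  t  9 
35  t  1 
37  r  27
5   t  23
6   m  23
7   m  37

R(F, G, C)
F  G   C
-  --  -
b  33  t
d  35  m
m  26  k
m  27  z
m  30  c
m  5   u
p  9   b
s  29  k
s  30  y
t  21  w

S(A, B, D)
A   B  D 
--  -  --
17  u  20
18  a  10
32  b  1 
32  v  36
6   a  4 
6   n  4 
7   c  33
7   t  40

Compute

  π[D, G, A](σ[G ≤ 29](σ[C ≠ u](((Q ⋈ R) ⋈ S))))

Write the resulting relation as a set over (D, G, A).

{(1, 21, 32), (33, 26, 7), (33, 27, 7), (36, 21, 32), (4, 26, 6), (4, 27, 6), (40, 26, 7), (40, 27, 7)}

Joining Q and R on F yields {(15, t, 13, 21, w), (32, t, 9, 21, w), (35, t, 1, 21, w), (5, t, 23, 21, w), (6, m, 23, 26, k), (6, m, 23, 27, z), (6, m, 23, 30, c), (6, m, 23, 5, u), (7, m, 37, 26, k), (7, m, 37, 27, z), (7, m, 37, 30, c), (7, m, 37, 5, u)}.
Joining (Q ⋈ R) and S on A yields {(32, t, 9, 21, w, b, 1), (32, t, 9, 21, w, v, 36), (6, m, 23, 26, k, a, 4), (6, m, 23, 26, k, n, 4), (6, m, 23, 27, z, a, 4), (6, m, 23, 27, z, n, 4), (6, m, 23, 30, c, a, 4), (6, m, 23, 30, c, n, 4), (6, m, 23, 5, u, a, 4), (6, m, 23, 5, u, n, 4), (7, m, 37, 26, k, c, 33), (7, m, 37, 26, k, t, 40), (7, m, 37, 27, z, c, 33), (7, m, 37, 27, z, t, 40), (7, m, 37, 30, c, c, 33), (7, m, 37, 30, c, t, 40), (7, m, 37, 5, u, c, 33), (7, m, 37, 5, u, t, 40)}.
Selection C ≠ u: {(32, t, 9, 21, w, b, 1), (32, t, 9, 21, w, v, 36), (6, m, 23, 26, k, a, 4), (6, m, 23, 26, k, n, 4), (6, m, 23, 27, z, a, 4), (6, m, 23, 27, z, n, 4), (6, m, 23, 30, c, a, 4), (6, m, 23, 30, c, n, 4), (7, m, 37, 26, k, c, 33), (7, m, 37, 26, k, t, 40), (7, m, 37, 27, z, c, 33), (7, m, 37, 27, z, t, 40), (7, m, 37, 30, c, c, 33), (7, m, 37, 30, c, t, 40)}
Selection G ≤ 29: {(32, t, 9, 21, w, b, 1), (32, t, 9, 21, w, v, 36), (6, m, 23, 26, k, a, 4), (6, m, 23, 26, k, n, 4), (6, m, 23, 27, z, a, 4), (6, m, 23, 27, z, n, 4), (7, m, 37, 26, k, c, 33), (7, m, 37, 26, k, t, 40), (7, m, 37, 27, z, c, 33), (7, m, 37, 27, z, t, 40)}
π[D, G, A]: project onto (D, G, A) (2 duplicate(s) eliminated) → {(1, 21, 32), (33, 26, 7), (33, 27, 7), (36, 21, 32), (4, 26, 6), (4, 27, 6), (40, 26, 7), (40, 27, 7)}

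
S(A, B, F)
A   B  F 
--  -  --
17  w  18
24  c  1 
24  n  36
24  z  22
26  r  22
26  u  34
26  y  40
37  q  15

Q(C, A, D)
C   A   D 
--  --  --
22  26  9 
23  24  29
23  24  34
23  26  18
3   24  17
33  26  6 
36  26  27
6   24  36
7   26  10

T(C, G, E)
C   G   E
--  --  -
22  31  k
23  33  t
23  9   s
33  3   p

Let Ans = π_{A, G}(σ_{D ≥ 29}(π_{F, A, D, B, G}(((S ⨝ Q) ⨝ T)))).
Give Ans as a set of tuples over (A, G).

{(24, 33), (24, 9)}

Joining S and Q on A yields {(24, c, 1, 23, 29), (24, c, 1, 23, 34), (24, c, 1, 3, 17), (24, c, 1, 6, 36), (24, n, 36, 23, 29), (24, n, 36, 23, 34), (24, n, 36, 3, 17), (24, n, 36, 6, 36), (24, z, 22, 23, 29), (24, z, 22, 23, 34), (24, z, 22, 3, 17), (24, z, 22, 6, 36), (26, r, 22, 22, 9), (26, r, 22, 23, 18), (26, r, 22, 33, 6), (26, r, 22, 36, 27), (26, r, 22, 7, 10), (26, u, 34, 22, 9), (26, u, 34, 23, 18), (26, u, 34, 33, 6), (26, u, 34, 36, 27), (26, u, 34, 7, 10), (26, y, 40, 22, 9), (26, y, 40, 23, 18), (26, y, 40, 33, 6), (26, y, 40, 36, 27), (26, y, 40, 7, 10)}.
Joining (S ⨝ Q) and T on C yields {(24, c, 1, 23, 29, 33, t), (24, c, 1, 23, 29, 9, s), (24, c, 1, 23, 34, 33, t), (24, c, 1, 23, 34, 9, s), (24, n, 36, 23, 29, 33, t), (24, n, 36, 23, 29, 9, s), (24, n, 36, 23, 34, 33, t), (24, n, 36, 23, 34, 9, s), (24, z, 22, 23, 29, 33, t), (24, z, 22, 23, 29, 9, s), (24, z, 22, 23, 34, 33, t), (24, z, 22, 23, 34, 9, s), (26, r, 22, 22, 9, 31, k), (26, r, 22, 23, 18, 33, t), (26, r, 22, 23, 18, 9, s), (26, r, 22, 33, 6, 3, p), (26, u, 34, 22, 9, 31, k), (26, u, 34, 23, 18, 33, t), (26, u, 34, 23, 18, 9, s), (26, u, 34, 33, 6, 3, p), (26, y, 40, 22, 9, 31, k), (26, y, 40, 23, 18, 33, t), (26, y, 40, 23, 18, 9, s), (26, y, 40, 33, 6, 3, p)}.
Projecting to F, A, D, B, G: {(1, 24, 29, c, 33), (1, 24, 29, c, 9), (1, 24, 34, c, 33), (1, 24, 34, c, 9), (22, 24, 29, z, 33), (22, 24, 29, z, 9), (22, 24, 34, z, 33), (22, 24, 34, z, 9), (22, 26, 18, r, 33), (22, 26, 18, r, 9), (22, 26, 6, r, 3), (22, 26, 9, r, 31), (34, 26, 18, u, 33), (34, 26, 18, u, 9), (34, 26, 6, u, 3), (34, 26, 9, u, 31), (36, 24, 29, n, 33), (36, 24, 29, n, 9), (36, 24, 34, n, 33), (36, 24, 34, n, 9), (40, 26, 18, y, 33), (40, 26, 18, y, 9), (40, 26, 6, y, 3), (40, 26, 9, y, 31)}
Filtering on D ≥ 29 leaves {(1, 24, 29, c, 33), (1, 24, 29, c, 9), (1, 24, 34, c, 33), (1, 24, 34, c, 9), (22, 24, 29, z, 33), (22, 24, 29, z, 9), (22, 24, 34, z, 33), (22, 24, 34, z, 9), (36, 24, 29, n, 33), (36, 24, 29, n, 9), (36, 24, 34, n, 33), (36, 24, 34, n, 9)}.
Projecting to A, G (10 duplicate(s) eliminated): {(24, 33), (24, 9)}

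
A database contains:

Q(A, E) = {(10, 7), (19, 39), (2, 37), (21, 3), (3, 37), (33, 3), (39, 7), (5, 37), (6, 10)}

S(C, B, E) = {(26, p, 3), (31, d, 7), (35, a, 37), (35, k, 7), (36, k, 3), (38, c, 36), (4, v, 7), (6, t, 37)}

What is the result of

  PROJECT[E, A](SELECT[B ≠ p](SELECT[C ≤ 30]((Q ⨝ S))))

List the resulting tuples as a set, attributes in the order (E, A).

Joining Q and S on E yields {(10, 7, 31, d), (10, 7, 35, k), (10, 7, 4, v), (2, 37, 35, a), (2, 37, 6, t), (21, 3, 26, p), (21, 3, 36, k), (3, 37, 35, a), (3, 37, 6, t), (33, 3, 26, p), (33, 3, 36, k), (39, 7, 31, d), (39, 7, 35, k), (39, 7, 4, v), (5, 37, 35, a), (5, 37, 6, t)}.
Selection C ≤ 30: {(10, 7, 4, v), (2, 37, 6, t), (21, 3, 26, p), (3, 37, 6, t), (33, 3, 26, p), (39, 7, 4, v), (5, 37, 6, t)}
Selection B ≠ p: {(10, 7, 4, v), (2, 37, 6, t), (3, 37, 6, t), (39, 7, 4, v), (5, 37, 6, t)}
π[E, A]: project onto (E, A) → {(37, 2), (37, 3), (37, 5), (7, 10), (7, 39)}

{(37, 2), (37, 3), (37, 5), (7, 10), (7, 39)}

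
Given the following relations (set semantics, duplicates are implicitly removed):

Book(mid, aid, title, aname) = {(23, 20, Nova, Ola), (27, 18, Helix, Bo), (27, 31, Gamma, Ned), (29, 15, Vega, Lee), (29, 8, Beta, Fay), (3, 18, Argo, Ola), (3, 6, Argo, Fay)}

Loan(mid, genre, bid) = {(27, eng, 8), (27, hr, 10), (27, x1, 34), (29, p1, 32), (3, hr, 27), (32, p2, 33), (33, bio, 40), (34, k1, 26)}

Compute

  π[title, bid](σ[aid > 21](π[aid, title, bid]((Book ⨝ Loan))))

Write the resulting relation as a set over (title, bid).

{(Gamma, 10), (Gamma, 34), (Gamma, 8)}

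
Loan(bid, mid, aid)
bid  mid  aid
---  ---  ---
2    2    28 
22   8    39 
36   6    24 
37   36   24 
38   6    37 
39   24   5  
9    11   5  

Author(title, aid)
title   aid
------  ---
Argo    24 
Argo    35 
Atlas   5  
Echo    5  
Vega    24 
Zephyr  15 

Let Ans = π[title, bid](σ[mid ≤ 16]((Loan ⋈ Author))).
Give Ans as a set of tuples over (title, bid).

{(Argo, 36), (Atlas, 9), (Echo, 9), (Vega, 36)}

Loan ⋈ Author (natural join on aid): {(36, 6, 24, Argo), (36, 6, 24, Vega), (37, 36, 24, Argo), (37, 36, 24, Vega), (39, 24, 5, Atlas), (39, 24, 5, Echo), (9, 11, 5, Atlas), (9, 11, 5, Echo)}
Selection mid ≤ 16: {(36, 6, 24, Argo), (36, 6, 24, Vega), (9, 11, 5, Atlas), (9, 11, 5, Echo)}
π_{title, bid} gives {(Argo, 36), (Atlas, 9), (Echo, 9), (Vega, 36)}.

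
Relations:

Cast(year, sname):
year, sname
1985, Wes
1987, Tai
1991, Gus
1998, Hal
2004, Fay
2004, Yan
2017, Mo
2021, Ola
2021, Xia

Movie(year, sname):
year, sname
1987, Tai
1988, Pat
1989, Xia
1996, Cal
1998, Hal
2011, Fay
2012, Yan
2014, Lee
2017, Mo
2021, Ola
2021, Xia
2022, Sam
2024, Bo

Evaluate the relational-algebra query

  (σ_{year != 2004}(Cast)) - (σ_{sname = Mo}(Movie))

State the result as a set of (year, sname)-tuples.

σ[year != 2004]: keep tuples satisfying year != 2004 → {(1985, Wes), (1987, Tai), (1991, Gus), (1998, Hal), (2017, Mo), (2021, Ola), (2021, Xia)}
σ[sname = Mo]: keep tuples satisfying sname = Mo → {(2017, Mo)}
Set difference of the two operands is {(1985, Wes), (1987, Tai), (1991, Gus), (1998, Hal), (2021, Ola), (2021, Xia)}.

{(1985, Wes), (1987, Tai), (1991, Gus), (1998, Hal), (2021, Ola), (2021, Xia)}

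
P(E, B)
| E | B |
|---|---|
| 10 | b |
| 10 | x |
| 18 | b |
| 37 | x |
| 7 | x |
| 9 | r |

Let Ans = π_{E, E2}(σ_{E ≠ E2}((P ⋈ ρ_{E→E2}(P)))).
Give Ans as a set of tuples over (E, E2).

ρ[E→E2]: schema becomes (E2, B); tuples unchanged.
P ⋈ ρ_{E→E2}(P) (natural join on B): {(10, b, 10), (10, b, 18), (10, x, 10), (10, x, 37), (10, x, 7), (18, b, 10), (18, b, 18), (37, x, 10), (37, x, 37), (37, x, 7), (7, x, 10), (7, x, 37), (7, x, 7), (9, r, 9)}
Apply σ_{E ≠ E2}; surviving tuples: {(10, b, 18), (10, x, 37), (10, x, 7), (18, b, 10), (37, x, 10), (37, x, 7), (7, x, 10), (7, x, 37)}
Projecting to E, E2: {(10, 18), (10, 37), (10, 7), (18, 10), (37, 10), (37, 7), (7, 10), (7, 37)}

{(10, 18), (10, 37), (10, 7), (18, 10), (37, 10), (37, 7), (7, 10), (7, 37)}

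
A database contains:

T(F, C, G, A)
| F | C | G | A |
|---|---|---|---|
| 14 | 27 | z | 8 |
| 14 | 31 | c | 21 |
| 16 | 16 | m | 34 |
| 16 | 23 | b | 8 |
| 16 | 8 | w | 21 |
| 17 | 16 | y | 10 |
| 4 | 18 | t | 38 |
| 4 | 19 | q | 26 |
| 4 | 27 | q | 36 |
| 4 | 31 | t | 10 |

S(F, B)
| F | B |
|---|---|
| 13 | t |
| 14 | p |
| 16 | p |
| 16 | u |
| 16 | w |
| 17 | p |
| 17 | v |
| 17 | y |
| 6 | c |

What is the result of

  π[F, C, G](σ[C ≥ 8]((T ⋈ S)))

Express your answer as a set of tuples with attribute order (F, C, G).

{(14, 27, z), (14, 31, c), (16, 16, m), (16, 23, b), (16, 8, w), (17, 16, y)}

Natural join on F: {(14, 27, z, 8, p), (14, 31, c, 21, p), (16, 16, m, 34, p), (16, 16, m, 34, u), (16, 16, m, 34, w), (16, 23, b, 8, p), (16, 23, b, 8, u), (16, 23, b, 8, w), (16, 8, w, 21, p), (16, 8, w, 21, u), (16, 8, w, 21, w), (17, 16, y, 10, p), (17, 16, y, 10, v), (17, 16, y, 10, y)}
Filtering on C ≥ 8 leaves {(14, 27, z, 8, p), (14, 31, c, 21, p), (16, 16, m, 34, p), (16, 16, m, 34, u), (16, 16, m, 34, w), (16, 23, b, 8, p), (16, 23, b, 8, u), (16, 23, b, 8, w), (16, 8, w, 21, p), (16, 8, w, 21, u), (16, 8, w, 21, w), (17, 16, y, 10, p), (17, 16, y, 10, v), (17, 16, y, 10, y)}.
π_{F, C, G} gives {(14, 27, z), (14, 31, c), (16, 16, m), (16, 23, b), (16, 8, w), (17, 16, y)} (8 duplicate(s) eliminated).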